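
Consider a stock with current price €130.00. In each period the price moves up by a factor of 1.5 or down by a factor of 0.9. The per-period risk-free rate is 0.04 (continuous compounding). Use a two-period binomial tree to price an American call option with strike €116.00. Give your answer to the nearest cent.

€28.70

Risk-neutral probability p = (e^0.04 − 0.9)/(1.5 − 0.9) = 0.1408/0.6000 = 0.2347
Terminal stock prices: S_uu = 292.5, S_ud = 175.5, S_dd = 105.3
Terminal payoffs (S − K): max(176.5, 0) = 176.5, max(59.5, 0) = 59.5, max(-10.7, 0) = 0
Node u (S = 195): continuation = e^(−0.04)·[0.2347·176.5000 + 0.7653·59.5000] = 83.5484; exercise value = 79.0000 ≤ continuation, so V_u = 83.5484
Node d (S = 117): continuation = e^(−0.04)·[0.2347·59.5000 + 0.7653·0.0000] = 13.4162; exercise value = 1.0000 ≤ continuation, so V_d = 13.4162
Node 0 (S = 130): continuation = e^(−0.04)·[0.2347·83.5484 + 0.7653·13.4162] = 28.7037; exercise value = 14.0000 ≤ continuation, so V_0 = 28.7037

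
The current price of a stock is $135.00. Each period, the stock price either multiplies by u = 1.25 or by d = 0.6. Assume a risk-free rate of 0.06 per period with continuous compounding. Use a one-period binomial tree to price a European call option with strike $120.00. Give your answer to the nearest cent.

$32.62

Risk-neutral probability p = (e^0.06 − 0.6)/(1.25 − 0.6) = 0.4618/0.6500 = 0.7105
Terminal stock prices: S_u = 168.8, S_d = 81
Terminal payoffs (S − K): max(48.75, 0) = 48.75, max(-39, 0) = 0
Node 0 (S = 135): V_0 = e^(−0.06)·[0.7105·48.7500 + 0.2895·0.0000] = 32.6206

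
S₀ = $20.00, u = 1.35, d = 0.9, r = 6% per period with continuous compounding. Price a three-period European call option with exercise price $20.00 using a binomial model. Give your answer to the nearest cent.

Risk-neutral probability p = (e^0.06 − 0.9)/(1.35 − 0.9) = 0.1618/0.4500 = 0.3596
Terminal stock prices: S_uuu = 49.21, S_uud = 32.81, S_udd = 21.87, S_ddd = 14.58
Terminal payoffs (S − K): max(29.21, 0) = 29.21, max(12.81, 0) = 12.81, max(1.87, 0) = 1.87, max(-5.42, 0) = 0
Node uu (S = 36.45): V_uu = e^(−0.06)·[0.3596·29.2075 + 0.6404·12.8050] = 17.6147
Node ud (S = 24.3): V_ud = e^(−0.06)·[0.3596·12.8050 + 0.6404·1.8700] = 5.4647
Node dd (S = 16.2): V_dd = e^(−0.06)·[0.3596·1.8700 + 0.6404·0.0000] = 0.6334
Node u (S = 27): V_u = e^(−0.06)·[0.3596·17.6147 + 0.6404·5.4647] = 9.2616
Node d (S = 18): V_d = e^(−0.06)·[0.3596·5.4647 + 0.6404·0.6334] = 2.2328
Node 0 (S = 20): V_0 = e^(−0.06)·[0.3596·9.2616 + 0.6404·2.2328] = 4.4834

$4.48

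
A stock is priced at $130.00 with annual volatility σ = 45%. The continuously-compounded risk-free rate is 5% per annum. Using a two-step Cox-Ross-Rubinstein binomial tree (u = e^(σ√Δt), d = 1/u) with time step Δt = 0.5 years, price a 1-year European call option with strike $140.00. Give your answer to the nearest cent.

$21.29

CRR parameters: u = e^(σ√Δt) = e^(0.45·√0.5) = 1.3746, d = 1/u = 0.7275
Per-period rate: rΔt = 0.05·0.5 = 0.025, so R = e^0.025 = 1.0253
Risk-neutral probability p = (e^0.025 − 0.7275)/(1.3746 − 0.7275) = 0.2979/0.6472 = 0.4602
Terminal stock prices: S_uu = 245.7, S_ud = 130, S_dd = 68.8
Terminal payoffs (S − K): max(105.7, 0) = 105.7, max(-10, 0) = 0, max(-71.2, 0) = 0
Node u (S = 178.7): V_u = e^(−0.025)·[0.4602·105.6556 + 0.5398·0.0000] = 47.4253
Node d (S = 94.57): V_d = e^(−0.025)·[0.4602·0.0000 + 0.5398·0.0000] = 0.0000
Node 0 (S = 130): V_0 = e^(−0.025)·[0.4602·47.4253 + 0.5398·0.0000] = 21.2877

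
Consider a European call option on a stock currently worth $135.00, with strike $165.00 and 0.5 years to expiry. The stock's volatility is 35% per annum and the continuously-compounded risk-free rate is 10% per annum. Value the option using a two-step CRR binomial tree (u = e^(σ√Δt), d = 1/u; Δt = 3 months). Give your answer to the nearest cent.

CRR parameters: u = e^(σ√Δt) = e^(0.35·√0.25) = 1.1912, d = 1/u = 0.8395
Per-period rate: rΔt = 0.1·0.25 = 0.025, so R = e^0.025 = 1.0253
Risk-neutral probability p = (e^0.025 − 0.8395)/(1.1912 − 0.8395) = 0.1859/0.3518 = 0.5283
Terminal stock prices: S_uu = 191.6, S_ud = 135, S_dd = 95.13
Terminal payoffs (S − K): max(26.57, 0) = 26.57, max(-30, 0) = 0, max(-69.87, 0) = 0
Node u (S = 160.8): V_u = e^(−0.025)·[0.5283·26.5741 + 0.4717·0.0000] = 13.6931
Node d (S = 113.3): V_d = e^(−0.025)·[0.5283·0.0000 + 0.4717·0.0000] = 0.0000
Node 0 (S = 135): V_0 = e^(−0.025)·[0.5283·13.6931 + 0.4717·0.0000] = 7.0557

$7.06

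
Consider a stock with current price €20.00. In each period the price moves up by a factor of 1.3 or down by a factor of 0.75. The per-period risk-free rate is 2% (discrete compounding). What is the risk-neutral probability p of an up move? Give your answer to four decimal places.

Risk-neutral probability p = (1 + 0.02 − 0.75)/(1.3 − 0.75) = 0.2700/0.5500 = 0.4909

p = 0.4909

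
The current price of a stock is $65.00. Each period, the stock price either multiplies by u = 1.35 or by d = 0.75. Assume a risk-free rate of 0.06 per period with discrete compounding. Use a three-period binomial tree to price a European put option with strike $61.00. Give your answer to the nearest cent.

$6.72

Risk-neutral probability p = (1 + 0.06 − 0.75)/(1.35 − 0.75) = 0.3100/0.6000 = 0.5167
Terminal stock prices: S_uuu = 159.9, S_uud = 88.85, S_udd = 49.36, S_ddd = 27.42
Terminal payoffs (K − S): max(-98.92, 0) = 0, max(-27.85, 0) = 0, max(11.64, 0) = 11.64, max(33.58, 0) = 33.58
Node uu (S = 118.5): V_uu = 1/1.06·[0.5167·0.0000 + 0.4833·0.0000] = 0.0000
Node ud (S = 65.81): V_ud = 1/1.06·[0.5167·0.0000 + 0.4833·11.6406] = 5.3078
Node dd (S = 36.56): V_dd = 1/1.06·[0.5167·11.6406 + 0.4833·33.5781] = 20.9847
Node u (S = 87.75): V_u = 1/1.06·[0.5167·0.0000 + 0.4833·5.3078] = 2.4202
Node d (S = 48.75): V_d = 1/1.06·[0.5167·5.3078 + 0.4833·20.9847] = 12.1556
Node 0 (S = 65): V_0 = 1/1.06·[0.5167·2.4202 + 0.4833·12.1556] = 6.7223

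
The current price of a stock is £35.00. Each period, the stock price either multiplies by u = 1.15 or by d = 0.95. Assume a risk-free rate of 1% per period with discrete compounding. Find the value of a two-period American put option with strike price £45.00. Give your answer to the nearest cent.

Risk-neutral probability p = (1 + 0.01 − 0.95)/(1.15 − 0.95) = 0.0600/0.2000 = 0.3000
Terminal stock prices: S_uu = 46.29, S_ud = 38.24, S_dd = 31.59
Terminal payoffs (K − S): max(-1.287, 0) = 0, max(6.763, 0) = 6.763, max(13.41, 0) = 13.41
Node u (S = 40.25): continuation = 1/1.01·[0.3000·0.0000 + 0.7000·6.7625] = 4.6869; exercise value = 4.7500 > continuation, so V_u = 4.7500 (exercise)
Node d (S = 33.25): continuation = 1/1.01·[0.3000·6.7625 + 0.7000·13.4125] = 11.3045; exercise value = 11.7500 > continuation, so V_d = 11.7500 (exercise)
Node 0 (S = 35): continuation = 1/1.01·[0.3000·4.7500 + 0.7000·11.7500] = 9.5545; exercise value = 10.0000 > continuation, so V_0 = 10.0000 (exercise)

£10.00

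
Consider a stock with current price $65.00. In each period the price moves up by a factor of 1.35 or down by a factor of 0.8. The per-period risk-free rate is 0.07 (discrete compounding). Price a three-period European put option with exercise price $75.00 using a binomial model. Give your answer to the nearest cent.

Risk-neutral probability p = (1 + 0.07 − 0.8)/(1.35 − 0.8) = 0.2700/0.5500 = 0.4909
Terminal stock prices: S_uuu = 159.9, S_uud = 94.77, S_udd = 56.16, S_ddd = 33.28
Terminal payoffs (K − S): max(-84.92, 0) = 0, max(-19.77, 0) = 0, max(18.84, 0) = 18.84, max(41.72, 0) = 41.72
Node uu (S = 118.5): V_uu = 1/1.07·[0.4909·0.0000 + 0.5091·0.0000] = 0.0000
Node ud (S = 70.2): V_ud = 1/1.07·[0.4909·0.0000 + 0.5091·18.8400] = 8.9638
Node dd (S = 41.6): V_dd = 1/1.07·[0.4909·18.8400 + 0.5091·41.7200] = 28.4935
Node u (S = 87.75): V_u = 1/1.07·[0.4909·0.0000 + 0.5091·8.9638] = 4.2649
Node d (S = 52): V_d = 1/1.07·[0.4909·8.9638 + 0.5091·28.4935] = 17.6693
Node 0 (S = 65): V_0 = 1/1.07·[0.4909·4.2649 + 0.5091·17.6693] = 10.3635

$10.36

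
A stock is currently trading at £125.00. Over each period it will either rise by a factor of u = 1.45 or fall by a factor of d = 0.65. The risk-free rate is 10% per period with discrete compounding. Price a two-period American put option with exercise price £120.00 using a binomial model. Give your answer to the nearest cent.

£15.86

Risk-neutral probability p = (1 + 0.1 − 0.65)/(1.45 − 0.65) = 0.4500/0.8000 = 0.5625
Terminal stock prices: S_uu = 262.8, S_ud = 117.8, S_dd = 52.81
Terminal payoffs (K − S): max(-142.8, 0) = 0, max(2.188, 0) = 2.188, max(67.19, 0) = 67.19
Node u (S = 181.2): continuation = 1/1.1·[0.5625·0.0000 + 0.4375·2.1875] = 0.8700; exercise value = 0.0000 ≤ continuation, so V_u = 0.8700
Node d (S = 81.25): continuation = 1/1.1·[0.5625·2.1875 + 0.4375·67.1875] = 27.8409; exercise value = 38.7500 > continuation, so V_d = 38.7500 (exercise)
Node 0 (S = 125): continuation = 1/1.1·[0.5625·0.8700 + 0.4375·38.7500] = 15.8568; exercise value = 0.0000 ≤ continuation, so V_0 = 15.8568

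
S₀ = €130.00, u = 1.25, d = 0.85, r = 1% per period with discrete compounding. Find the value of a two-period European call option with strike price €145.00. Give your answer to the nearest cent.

Risk-neutral probability p = (1 + 0.01 − 0.85)/(1.25 − 0.85) = 0.1600/0.4000 = 0.4000
Terminal stock prices: S_uu = 203.1, S_ud = 138.1, S_dd = 93.92
Terminal payoffs (S − K): max(58.12, 0) = 58.12, max(-6.875, 0) = 0, max(-51.08, 0) = 0
Node u (S = 162.5): V_u = 1/1.01·[0.4000·58.1250 + 0.6000·0.0000] = 23.0198
Node d (S = 110.5): V_d = 1/1.01·[0.4000·0.0000 + 0.6000·0.0000] = 0.0000
Node 0 (S = 130): V_0 = 1/1.01·[0.4000·23.0198 + 0.6000·0.0000] = 9.1168

€9.12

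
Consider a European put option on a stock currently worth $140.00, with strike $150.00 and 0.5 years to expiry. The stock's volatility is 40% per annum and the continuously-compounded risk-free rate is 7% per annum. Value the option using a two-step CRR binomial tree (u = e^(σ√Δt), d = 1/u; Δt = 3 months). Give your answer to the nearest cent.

$18.71

CRR parameters: u = e^(σ√Δt) = e^(0.4·√0.25) = 1.2214, d = 1/u = 0.8187
Per-period rate: rΔt = 0.07·0.25 = 0.0175, so R = e^0.0175 = 1.0177
Risk-neutral probability p = (e^0.0175 − 0.8187)/(1.2214 − 0.8187) = 0.1989/0.4027 = 0.4940
Terminal stock prices: S_uu = 208.9, S_ud = 140, S_dd = 93.84
Terminal payoffs (K − S): max(-58.86, 0) = 0, max(10, 0) = 10, max(56.16, 0) = 56.16
Node u (S = 171): V_u = e^(−0.0175)·[0.4940·0.0000 + 0.5060·10.0000] = 4.9721
Node d (S = 114.6): V_d = e^(−0.0175)·[0.4940·10.0000 + 0.5060·56.1552] = 32.7755
Node 0 (S = 140): V_0 = e^(−0.0175)·[0.4940·4.9721 + 0.5060·32.7755] = 18.7101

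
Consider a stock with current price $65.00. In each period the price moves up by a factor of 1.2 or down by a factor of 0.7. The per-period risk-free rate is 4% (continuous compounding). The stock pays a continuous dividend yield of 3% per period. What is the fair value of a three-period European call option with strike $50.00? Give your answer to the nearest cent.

Per-period risk-free factor R = e^0.04 = 1.0408; dividend-adjusted growth = e^(0.04−0.03) = 1.0101.
Risk-neutral probability p = (1.0101 − 0.7)/(1.2 − 0.7) = 0.3101/0.5000 = 0.6201
Terminal stock prices: S_uuu = 112.3, S_uud = 65.52, S_udd = 38.22, S_ddd = 22.29
Terminal payoffs (S − K): max(62.32, 0) = 62.32, max(15.52, 0) = 15.52, max(-11.78, 0) = 0, max(-27.71, 0) = 0
Node uu (S = 93.6): V_uu = e^(−0.04)·[0.6201·62.3200 + 0.3799·15.5200] = 42.7942
Node ud (S = 54.6): V_ud = e^(−0.04)·[0.6201·15.5200 + 0.3799·0.0000] = 9.2466
Node dd (S = 31.85): V_dd = e^(−0.04)·[0.6201·0.0000 + 0.3799·0.0000] = 0.0000
Node u (S = 78): V_u = e^(−0.04)·[0.6201·42.7942 + 0.3799·9.2466] = 28.8712
Node d (S = 45.5): V_d = e^(−0.04)·[0.6201·9.2466 + 0.3799·0.0000] = 5.5090
Node 0 (S = 65): V_0 = e^(−0.04)·[0.6201·28.8712 + 0.3799·5.5090] = 19.2119

$19.21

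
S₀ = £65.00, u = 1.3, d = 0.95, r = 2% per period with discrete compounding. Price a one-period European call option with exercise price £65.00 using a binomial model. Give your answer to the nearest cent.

£3.82

Risk-neutral probability p = (1 + 0.02 − 0.95)/(1.3 − 0.95) = 0.0700/0.3500 = 0.2000
Terminal stock prices: S_u = 84.5, S_d = 61.75
Terminal payoffs (S − K): max(19.5, 0) = 19.5, max(-3.25, 0) = 0
Node 0 (S = 65): V_0 = 1/1.02·[0.2000·19.5000 + 0.8000·0.0000] = 3.8235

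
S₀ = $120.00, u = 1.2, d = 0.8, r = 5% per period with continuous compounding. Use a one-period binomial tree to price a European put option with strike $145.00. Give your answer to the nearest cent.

Risk-neutral probability p = (e^0.05 − 0.8)/(1.2 − 0.8) = 0.2513/0.4000 = 0.6282
Terminal stock prices: S_u = 144, S_d = 96
Terminal payoffs (K − S): max(1, 0) = 1, max(49, 0) = 49
Node 0 (S = 120): V_0 = e^(−0.05)·[0.6282·1.0000 + 0.3718·49.0000] = 17.9283

$17.93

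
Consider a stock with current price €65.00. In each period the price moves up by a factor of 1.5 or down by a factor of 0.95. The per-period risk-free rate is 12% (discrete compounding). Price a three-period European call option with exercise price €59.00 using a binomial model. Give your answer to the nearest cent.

Risk-neutral probability p = (1 + 0.12 − 0.95)/(1.5 − 0.95) = 0.1700/0.5500 = 0.3091
Terminal stock prices: S_uuu = 219.4, S_uud = 138.9, S_udd = 87.99, S_ddd = 55.73
Terminal payoffs (S − K): max(160.4, 0) = 160.4, max(79.94, 0) = 79.94, max(28.99, 0) = 28.99, max(-3.271, 0) = 0
Node uu (S = 146.2): V_uu = 1/1.12·[0.3091·160.3750 + 0.6909·79.9375] = 93.5714
Node ud (S = 92.62): V_ud = 1/1.12·[0.3091·79.9375 + 0.6909·28.9937] = 39.9464
Node dd (S = 58.66): V_dd = 1/1.12·[0.3091·28.9937 + 0.6909·0.0000] = 8.0015
Node u (S = 97.5): V_u = 1/1.12·[0.3091·93.5714 + 0.6909·39.9464] = 50.4656
Node d (S = 61.75): V_d = 1/1.12·[0.3091·39.9464 + 0.6909·8.0015] = 15.9602
Node 0 (S = 65): V_0 = 1/1.12·[0.3091·50.4656 + 0.6909·15.9602] = 23.7727

€23.77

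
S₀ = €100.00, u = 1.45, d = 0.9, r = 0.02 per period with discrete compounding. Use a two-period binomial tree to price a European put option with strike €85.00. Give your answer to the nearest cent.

Risk-neutral probability p = (1 + 0.02 − 0.9)/(1.45 − 0.9) = 0.1200/0.5500 = 0.2182
Terminal stock prices: S_uu = 210.2, S_ud = 130.5, S_dd = 81
Terminal payoffs (K − S): max(-125.2, 0) = 0, max(-45.5, 0) = 0, max(4, 0) = 4
Node u (S = 145): V_u = 1/1.02·[0.2182·0.0000 + 0.7818·0.0000] = 0.0000
Node d (S = 90): V_d = 1/1.02·[0.2182·0.0000 + 0.7818·4.0000] = 3.0660
Node 0 (S = 100): V_0 = 1/1.02·[0.2182·0.0000 + 0.7818·3.0660] = 2.3500

€2.35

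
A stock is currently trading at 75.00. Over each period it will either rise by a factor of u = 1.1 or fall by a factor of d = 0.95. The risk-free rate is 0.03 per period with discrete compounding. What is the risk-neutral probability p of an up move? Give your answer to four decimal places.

p = 0.5333

Risk-neutral probability p = (1 + 0.03 − 0.95)/(1.1 − 0.95) = 0.0800/0.1500 = 0.5333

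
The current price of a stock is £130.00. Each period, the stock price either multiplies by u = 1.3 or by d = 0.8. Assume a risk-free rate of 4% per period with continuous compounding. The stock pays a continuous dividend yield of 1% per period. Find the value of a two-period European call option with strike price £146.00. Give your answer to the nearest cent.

£14.45

Per-period risk-free factor R = e^0.04 = 1.0408; dividend-adjusted growth = e^(0.04−0.01) = 1.0305.
Risk-neutral probability p = (1.0305 − 0.8)/(1.3 − 0.8) = 0.2305/0.5000 = 0.4609
Terminal stock prices: S_uu = 219.7, S_ud = 135.2, S_dd = 83.2
Terminal payoffs (S − K): max(73.7, 0) = 73.7, max(-10.8, 0) = 0, max(-62.8, 0) = 0
Node u (S = 169): V_u = e^(−0.04)·[0.4609·73.7000 + 0.5391·0.0000] = 32.6371
Node d (S = 104): V_d = e^(−0.04)·[0.4609·0.0000 + 0.5391·0.0000] = 0.0000
Node 0 (S = 130): V_0 = e^(−0.04)·[0.4609·32.6371 + 0.5391·0.0000] = 14.4529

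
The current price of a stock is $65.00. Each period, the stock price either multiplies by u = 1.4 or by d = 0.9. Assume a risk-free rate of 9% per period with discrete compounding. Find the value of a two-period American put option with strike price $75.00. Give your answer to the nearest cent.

Risk-neutral probability p = (1 + 0.09 − 0.9)/(1.4 − 0.9) = 0.1900/0.5000 = 0.3800
Terminal stock prices: S_uu = 127.4, S_ud = 81.9, S_dd = 52.65
Terminal payoffs (K − S): max(-52.4, 0) = 0, max(-6.9, 0) = 0, max(22.35, 0) = 22.35
Node u (S = 91): continuation = 1/1.09·[0.3800·0.0000 + 0.6200·0.0000] = 0.0000; exercise value = 0.0000 ≤ continuation, so V_u = 0.0000
Node d (S = 58.5): continuation = 1/1.09·[0.3800·0.0000 + 0.6200·22.3500] = 12.7128; exercise value = 16.5000 > continuation, so V_d = 16.5000 (exercise)
Node 0 (S = 65): continuation = 1/1.09·[0.3800·0.0000 + 0.6200·16.5000] = 9.3853; exercise value = 10.0000 > continuation, so V_0 = 10.0000 (exercise)

$10.00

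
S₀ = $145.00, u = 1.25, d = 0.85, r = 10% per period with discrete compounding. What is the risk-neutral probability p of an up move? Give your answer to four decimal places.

p = 0.6250

Risk-neutral probability p = (1 + 0.1 − 0.85)/(1.25 − 0.85) = 0.2500/0.4000 = 0.6250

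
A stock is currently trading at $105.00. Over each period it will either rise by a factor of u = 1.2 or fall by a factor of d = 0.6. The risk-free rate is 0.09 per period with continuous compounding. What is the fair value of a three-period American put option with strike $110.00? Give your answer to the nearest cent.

$13.51

Risk-neutral probability p = (e^0.09 − 0.6)/(1.2 − 0.6) = 0.4942/0.6000 = 0.8236
Terminal stock prices: S_uuu = 181.4, S_uud = 90.72, S_udd = 45.36, S_ddd = 22.68
Terminal payoffs (K − S): max(-71.44, 0) = 0, max(19.28, 0) = 19.28, max(64.64, 0) = 64.64, max(87.32, 0) = 87.32
Node uu (S = 151.2): continuation = e^(−0.09)·[0.8236·0.0000 + 0.1764·19.2800] = 3.1079; exercise value = 0.0000 ≤ continuation, so V_uu = 3.1079
Node ud (S = 75.6): continuation = e^(−0.09)·[0.8236·19.2800 + 0.1764·64.6400] = 24.9324; exercise value = 34.4000 > continuation, so V_ud = 34.4000 (exercise)
Node dd (S = 37.8): continuation = e^(−0.09)·[0.8236·64.6400 + 0.1764·87.3200] = 62.7324; exercise value = 72.2000 > continuation, so V_dd = 72.2000 (exercise)
Node u (S = 126): continuation = e^(−0.09)·[0.8236·3.1079 + 0.1764·34.4000] = 7.8845; exercise value = 0.0000 ≤ continuation, so V_u = 7.8845
Node d (S = 63): continuation = e^(−0.09)·[0.8236·34.4000 + 0.1764·72.2000] = 37.5324; exercise value = 47.0000 > continuation, so V_d = 47.0000 (exercise)
Node 0 (S = 105): continuation = e^(−0.09)·[0.8236·7.8845 + 0.1764·47.0000] = 13.5112; exercise value = 5.0000 ≤ continuation, so V_0 = 13.5112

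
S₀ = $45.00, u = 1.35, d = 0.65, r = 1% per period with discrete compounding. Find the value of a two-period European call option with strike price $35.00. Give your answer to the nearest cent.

$14.39

Risk-neutral probability p = (1 + 0.01 − 0.65)/(1.35 − 0.65) = 0.3600/0.7000 = 0.5143
Terminal stock prices: S_uu = 82.01, S_ud = 39.49, S_dd = 19.01
Terminal payoffs (S − K): max(47.01, 0) = 47.01, max(4.488, 0) = 4.488, max(-15.99, 0) = 0
Node u (S = 60.75): V_u = 1/1.01·[0.5143·47.0125 + 0.4857·4.4875] = 26.0965
Node d (S = 29.25): V_d = 1/1.01·[0.5143·4.4875 + 0.4857·0.0000] = 2.2850
Node 0 (S = 45): V_0 = 1/1.01·[0.5143·26.0965 + 0.4857·2.2850] = 14.3871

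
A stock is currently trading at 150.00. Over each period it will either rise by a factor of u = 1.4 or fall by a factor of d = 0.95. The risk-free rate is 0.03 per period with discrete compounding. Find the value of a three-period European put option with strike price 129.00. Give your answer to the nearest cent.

0.20

Risk-neutral probability p = (1 + 0.03 − 0.95)/(1.4 − 0.95) = 0.0800/0.4500 = 0.1778
Terminal stock prices: S_uuu = 411.6, S_uud = 279.3, S_udd = 189.5, S_ddd = 128.6
Terminal payoffs (K − S): max(-282.6, 0) = 0, max(-150.3, 0) = 0, max(-60.53, 0) = 0, max(0.3938, 0) = 0.3938
Node uu (S = 294): V_uu = 1/1.03·[0.1778·0.0000 + 0.8222·0.0000] = 0.0000
Node ud (S = 199.5): V_ud = 1/1.03·[0.1778·0.0000 + 0.8222·0.0000] = 0.0000
Node dd (S = 135.4): V_dd = 1/1.03·[0.1778·0.0000 + 0.8222·0.3938] = 0.3143
Node u (S = 210): V_u = 1/1.03·[0.1778·0.0000 + 0.8222·0.0000] = 0.0000
Node d (S = 142.5): V_d = 1/1.03·[0.1778·0.0000 + 0.8222·0.3143] = 0.2509
Node 0 (S = 150): V_0 = 1/1.03·[0.1778·0.0000 + 0.8222·0.2509] = 0.2003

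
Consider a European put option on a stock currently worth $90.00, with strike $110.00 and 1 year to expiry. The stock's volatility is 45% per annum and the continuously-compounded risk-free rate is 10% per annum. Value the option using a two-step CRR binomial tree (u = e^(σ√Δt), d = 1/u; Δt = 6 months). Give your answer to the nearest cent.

$23.14

CRR parameters: u = e^(σ√Δt) = e^(0.45·√0.5) = 1.3746, d = 1/u = 0.7275
Per-period rate: rΔt = 0.1·0.5 = 0.05, so R = e^0.05 = 1.0513
Risk-neutral probability p = (e^0.05 − 0.7275)/(1.3746 − 0.7275) = 0.3238/0.6472 = 0.5003
Terminal stock prices: S_uu = 170.1, S_ud = 90, S_dd = 47.63
Terminal payoffs (K − S): max(-60.07, 0) = 0, max(20, 0) = 20, max(62.37, 0) = 62.37
Node u (S = 123.7): V_u = e^(−0.05)·[0.5003·0.0000 + 0.4997·20.0000] = 9.5059
Node d (S = 65.47): V_d = e^(−0.05)·[0.5003·20.0000 + 0.4997·62.3723] = 39.1640
Node 0 (S = 90): V_0 = e^(−0.05)·[0.5003·9.5059 + 0.4997·39.1640] = 23.1386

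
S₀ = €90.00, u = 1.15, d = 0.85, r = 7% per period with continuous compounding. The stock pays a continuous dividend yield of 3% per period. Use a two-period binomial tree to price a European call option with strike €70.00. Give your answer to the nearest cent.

€24.48

Per-period risk-free factor R = e^0.07 = 1.0725; dividend-adjusted growth = e^(0.07−0.03) = 1.0408.
Risk-neutral probability p = (1.0408 − 0.85)/(1.15 − 0.85) = 0.1908/0.3000 = 0.6360
Terminal stock prices: S_uu = 119, S_ud = 87.97, S_dd = 65.02
Terminal payoffs (S − K): max(49.02, 0) = 49.02, max(17.97, 0) = 17.97, max(-4.975, 0) = 0
Node u (S = 103.5): V_u = e^(−0.07)·[0.6360·49.0250 + 0.3640·17.9750] = 35.1735
Node d (S = 76.5): V_d = e^(−0.07)·[0.6360·17.9750 + 0.3640·0.0000] = 10.6598
Node 0 (S = 90): V_0 = e^(−0.07)·[0.6360·35.1735 + 0.3640·10.6598] = 24.4767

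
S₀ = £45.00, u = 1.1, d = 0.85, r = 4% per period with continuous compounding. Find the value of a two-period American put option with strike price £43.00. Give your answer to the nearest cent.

Risk-neutral probability p = (e^0.04 − 0.85)/(1.1 − 0.85) = 0.1908/0.2500 = 0.7632
Terminal stock prices: S_uu = 54.45, S_ud = 42.08, S_dd = 32.51
Terminal payoffs (K − S): max(-11.45, 0) = 0, max(0.925, 0) = 0.925, max(10.49, 0) = 10.49
Node u (S = 49.5): continuation = e^(−0.04)·[0.7632·0.0000 + 0.2368·0.9250] = 0.2104; exercise value = 0.0000 ≤ continuation, so V_u = 0.2104
Node d (S = 38.25): continuation = e^(−0.04)·[0.7632·0.9250 + 0.2368·10.4875] = 3.0639; exercise value = 4.7500 > continuation, so V_d = 4.7500 (exercise)
Node 0 (S = 45): continuation = e^(−0.04)·[0.7632·0.2104 + 0.2368·4.7500] = 1.2348; exercise value = 0.0000 ≤ continuation, so V_0 = 1.2348

£1.23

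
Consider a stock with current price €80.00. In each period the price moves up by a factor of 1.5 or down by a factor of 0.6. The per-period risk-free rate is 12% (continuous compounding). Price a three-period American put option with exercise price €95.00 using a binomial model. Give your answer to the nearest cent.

Risk-neutral probability p = (e^0.12 − 0.6)/(1.5 − 0.6) = 0.5275/0.9000 = 0.5861
Terminal stock prices: S_uuu = 270, S_uud = 108, S_udd = 43.2, S_ddd = 17.28
Terminal payoffs (K − S): max(-175, 0) = 0, max(-13, 0) = 0, max(51.8, 0) = 51.8, max(77.72, 0) = 77.72
Node uu (S = 180): continuation = e^(−0.12)·[0.5861·0.0000 + 0.4139·0.0000] = 0.0000; exercise value = 0.0000 ≤ continuation, so V_uu = 0.0000
Node ud (S = 72): continuation = e^(−0.12)·[0.5861·0.0000 + 0.4139·51.8000] = 19.0152; exercise value = 23.0000 > continuation, so V_ud = 23.0000 (exercise)
Node dd (S = 28.8): continuation = e^(−0.12)·[0.5861·51.8000 + 0.4139·77.7200] = 55.4574; exercise value = 66.2000 > continuation, so V_dd = 66.2000 (exercise)
Node u (S = 120): continuation = e^(−0.12)·[0.5861·0.0000 + 0.4139·23.0000] = 8.4431; exercise value = 0.0000 ≤ continuation, so V_u = 8.4431
Node d (S = 48): continuation = e^(−0.12)·[0.5861·23.0000 + 0.4139·66.2000] = 36.2574; exercise value = 47.0000 > continuation, so V_d = 47.0000 (exercise)
Node 0 (S = 80): continuation = e^(−0.12)·[0.5861·8.4431 + 0.4139·47.0000] = 21.6422; exercise value = 15.0000 ≤ continuation, so V_0 = 21.6422

€21.64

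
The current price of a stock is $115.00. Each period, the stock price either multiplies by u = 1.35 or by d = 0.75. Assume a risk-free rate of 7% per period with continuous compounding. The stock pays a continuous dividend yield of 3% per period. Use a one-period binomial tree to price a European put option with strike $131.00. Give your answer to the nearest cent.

Per-period risk-free factor R = e^0.07 = 1.0725; dividend-adjusted growth = e^(0.07−0.03) = 1.0408.
Risk-neutral probability p = (1.0408 − 0.75)/(1.35 − 0.75) = 0.2908/0.6000 = 0.4847
Terminal stock prices: S_u = 155.2, S_d = 86.25
Terminal payoffs (K − S): max(-24.25, 0) = 0, max(44.75, 0) = 44.75
Node 0 (S = 115): V_0 = e^(−0.07)·[0.4847·0.0000 + 0.5153·44.7500] = 21.5013

$21.50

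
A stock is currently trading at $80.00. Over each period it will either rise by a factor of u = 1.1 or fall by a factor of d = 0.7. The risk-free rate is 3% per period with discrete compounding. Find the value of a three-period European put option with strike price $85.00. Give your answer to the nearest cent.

$8.82

Risk-neutral probability p = (1 + 0.03 − 0.7)/(1.1 − 0.7) = 0.3300/0.4000 = 0.8250
Terminal stock prices: S_uuu = 106.5, S_uud = 67.76, S_udd = 43.12, S_ddd = 27.44
Terminal payoffs (K − S): max(-21.48, 0) = 0, max(17.24, 0) = 17.24, max(41.88, 0) = 41.88, max(57.56, 0) = 57.56
Node uu (S = 96.8): V_uu = 1/1.03·[0.8250·0.0000 + 0.1750·17.2400] = 2.9291
Node ud (S = 61.6): V_ud = 1/1.03·[0.8250·17.2400 + 0.1750·41.8800] = 20.9243
Node dd (S = 39.2): V_dd = 1/1.03·[0.8250·41.8800 + 0.1750·57.5600] = 43.3243
Node u (S = 88): V_u = 1/1.03·[0.8250·2.9291 + 0.1750·20.9243] = 5.9012
Node d (S = 56): V_d = 1/1.03·[0.8250·20.9243 + 0.1750·43.3243] = 24.1207
Node 0 (S = 80): V_0 = 1/1.03·[0.8250·5.9012 + 0.1750·24.1207] = 8.8249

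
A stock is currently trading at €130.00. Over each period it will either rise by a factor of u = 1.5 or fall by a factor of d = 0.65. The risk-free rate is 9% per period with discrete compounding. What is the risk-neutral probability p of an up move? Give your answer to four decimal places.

Risk-neutral probability p = (1 + 0.09 − 0.65)/(1.5 − 0.65) = 0.4400/0.8500 = 0.5176

p = 0.5176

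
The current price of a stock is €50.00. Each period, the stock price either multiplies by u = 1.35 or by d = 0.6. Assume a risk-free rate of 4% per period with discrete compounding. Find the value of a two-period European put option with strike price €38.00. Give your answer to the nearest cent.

Risk-neutral probability p = (1 + 0.04 − 0.6)/(1.35 − 0.6) = 0.4400/0.7500 = 0.5867
Terminal stock prices: S_uu = 91.13, S_ud = 40.5, S_dd = 18
Terminal payoffs (K − S): max(-53.13, 0) = 0, max(-2.5, 0) = 0, max(20, 0) = 20
Node u (S = 67.5): V_u = 1/1.04·[0.5867·0.0000 + 0.4133·0.0000] = 0.0000
Node d (S = 30): V_d = 1/1.04·[0.5867·0.0000 + 0.4133·20.0000] = 7.9487
Node 0 (S = 50): V_0 = 1/1.04·[0.5867·0.0000 + 0.4133·7.9487] = 3.1591

€3.16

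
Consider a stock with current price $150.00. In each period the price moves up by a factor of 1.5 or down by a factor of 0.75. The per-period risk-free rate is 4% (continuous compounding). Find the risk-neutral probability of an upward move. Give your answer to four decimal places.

p = 0.3877

Risk-neutral probability p = (e^0.04 − 0.75)/(1.5 − 0.75) = 0.2908/0.7500 = 0.3877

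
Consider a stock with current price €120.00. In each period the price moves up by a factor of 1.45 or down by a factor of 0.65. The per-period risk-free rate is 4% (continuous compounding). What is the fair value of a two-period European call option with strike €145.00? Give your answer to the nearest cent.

€23.64

Risk-neutral probability p = (e^0.04 − 0.65)/(1.45 − 0.65) = 0.3908/0.8000 = 0.4885
Terminal stock prices: S_uu = 252.3, S_ud = 113.1, S_dd = 50.7
Terminal payoffs (S − K): max(107.3, 0) = 107.3, max(-31.9, 0) = 0, max(-94.3, 0) = 0
Node u (S = 174): V_u = e^(−0.04)·[0.4885·107.3000 + 0.5115·0.0000] = 50.3622
Node d (S = 78): V_d = e^(−0.04)·[0.4885·0.0000 + 0.5115·0.0000] = 0.0000
Node 0 (S = 120): V_0 = e^(−0.04)·[0.4885·50.3622 + 0.5115·0.0000] = 23.6379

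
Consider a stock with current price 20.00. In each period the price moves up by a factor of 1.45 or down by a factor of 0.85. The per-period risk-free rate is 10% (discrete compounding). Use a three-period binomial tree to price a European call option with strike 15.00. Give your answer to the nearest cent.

9.14

Risk-neutral probability p = (1 + 0.1 − 0.85)/(1.45 − 0.85) = 0.2500/0.6000 = 0.4167
Terminal stock prices: S_uuu = 60.97, S_uud = 35.74, S_udd = 20.95, S_ddd = 12.28
Terminal payoffs (S − K): max(45.97, 0) = 45.97, max(20.74, 0) = 20.74, max(5.952, 0) = 5.952, max(-2.718, 0) = 0
Node uu (S = 42.05): V_uu = 1/1.1·[0.4167·45.9725 + 0.5833·20.7425] = 28.4136
Node ud (S = 24.65): V_ud = 1/1.1·[0.4167·20.7425 + 0.5833·5.9525] = 11.0136
Node dd (S = 14.45): V_dd = 1/1.1·[0.4167·5.9525 + 0.5833·0.0000] = 2.2547
Node u (S = 29): V_u = 1/1.1·[0.4167·28.4136 + 0.5833·11.0136] = 16.6033
Node d (S = 17): V_d = 1/1.1·[0.4167·11.0136 + 0.5833·2.2547] = 5.3675
Node 0 (S = 20): V_0 = 1/1.1·[0.4167·16.6033 + 0.5833·5.3675] = 9.1355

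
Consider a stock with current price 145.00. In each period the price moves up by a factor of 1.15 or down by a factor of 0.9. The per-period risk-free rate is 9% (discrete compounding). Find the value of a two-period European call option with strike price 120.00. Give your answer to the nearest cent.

44.12

Risk-neutral probability p = (1 + 0.09 − 0.9)/(1.15 − 0.9) = 0.1900/0.2500 = 0.7600
Terminal stock prices: S_uu = 191.8, S_ud = 150.1, S_dd = 117.5
Terminal payoffs (S − K): max(71.76, 0) = 71.76, max(30.08, 0) = 30.08, max(-2.55, 0) = 0
Node u (S = 166.8): V_u = 1/1.09·[0.7600·71.7625 + 0.2400·30.0750] = 56.6583
Node d (S = 130.5): V_d = 1/1.09·[0.7600·30.0750 + 0.2400·0.0000] = 20.9697
Node 0 (S = 145): V_0 = 1/1.09·[0.7600·56.6583 + 0.2400·20.9697] = 44.1220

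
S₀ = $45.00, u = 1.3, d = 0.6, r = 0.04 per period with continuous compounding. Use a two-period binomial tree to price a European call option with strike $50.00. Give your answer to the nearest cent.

Risk-neutral probability p = (e^0.04 − 0.6)/(1.3 − 0.6) = 0.4408/0.7000 = 0.6297
Terminal stock prices: S_uu = 76.05, S_ud = 35.1, S_dd = 16.2
Terminal payoffs (S − K): max(26.05, 0) = 26.05, max(-14.9, 0) = 0, max(-33.8, 0) = 0
Node u (S = 58.5): V_u = e^(−0.04)·[0.6297·26.0500 + 0.3703·0.0000] = 15.7612
Node d (S = 27): V_d = e^(−0.04)·[0.6297·0.0000 + 0.3703·0.0000] = 0.0000
Node 0 (S = 45): V_0 = e^(−0.04)·[0.6297·15.7612 + 0.3703·0.0000] = 9.5361

$9.54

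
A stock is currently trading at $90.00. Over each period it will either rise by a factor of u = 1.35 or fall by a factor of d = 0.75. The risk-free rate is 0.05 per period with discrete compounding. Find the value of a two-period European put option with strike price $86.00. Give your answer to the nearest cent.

$8.02

Risk-neutral probability p = (1 + 0.05 − 0.75)/(1.35 − 0.75) = 0.3000/0.6000 = 0.5000
Terminal stock prices: S_uu = 164, S_ud = 91.13, S_dd = 50.62
Terminal payoffs (K − S): max(-78.03, 0) = 0, max(-5.125, 0) = 0, max(35.38, 0) = 35.38
Node u (S = 121.5): V_u = 1/1.05·[0.5000·0.0000 + 0.5000·0.0000] = 0.0000
Node d (S = 67.5): V_d = 1/1.05·[0.5000·0.0000 + 0.5000·35.3750] = 16.8452
Node 0 (S = 90): V_0 = 1/1.05·[0.5000·0.0000 + 0.5000·16.8452] = 8.0215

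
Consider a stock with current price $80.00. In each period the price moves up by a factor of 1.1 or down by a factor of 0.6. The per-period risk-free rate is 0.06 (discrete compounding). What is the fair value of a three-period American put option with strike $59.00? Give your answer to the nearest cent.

Risk-neutral probability p = (1 + 0.06 − 0.6)/(1.1 − 0.6) = 0.4600/0.5000 = 0.9200
Terminal stock prices: S_uuu = 106.5, S_uud = 58.08, S_udd = 31.68, S_ddd = 17.28
Terminal payoffs (K − S): max(-47.48, 0) = 0, max(0.92, 0) = 0.92, max(27.32, 0) = 27.32, max(41.72, 0) = 41.72
Node uu (S = 96.8): continuation = 1/1.06·[0.9200·0.0000 + 0.0800·0.9200] = 0.0694; exercise value = 0.0000 ≤ continuation, so V_uu = 0.0694
Node ud (S = 52.8): continuation = 1/1.06·[0.9200·0.9200 + 0.0800·27.3200] = 2.8604; exercise value = 6.2000 > continuation, so V_ud = 6.2000 (exercise)
Node dd (S = 28.8): continuation = 1/1.06·[0.9200·27.3200 + 0.0800·41.7200] = 26.8604; exercise value = 30.2000 > continuation, so V_dd = 30.2000 (exercise)
Node u (S = 88): continuation = 1/1.06·[0.9200·0.0694 + 0.0800·6.2000] = 0.5282; exercise value = 0.0000 ≤ continuation, so V_u = 0.5282
Node d (S = 48): continuation = 1/1.06·[0.9200·6.2000 + 0.0800·30.2000] = 7.6604; exercise value = 11.0000 > continuation, so V_d = 11.0000 (exercise)
Node 0 (S = 80): continuation = 1/1.06·[0.9200·0.5282 + 0.0800·11.0000] = 1.2886; exercise value = 0.0000 ≤ continuation, so V_0 = 1.2886

$1.29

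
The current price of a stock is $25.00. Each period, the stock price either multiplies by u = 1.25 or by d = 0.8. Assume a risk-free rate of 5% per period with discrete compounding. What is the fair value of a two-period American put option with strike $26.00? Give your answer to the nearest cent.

$2.76

Risk-neutral probability p = (1 + 0.05 − 0.8)/(1.25 − 0.8) = 0.2500/0.4500 = 0.5556
Terminal stock prices: S_uu = 39.06, S_ud = 25, S_dd = 16
Terminal payoffs (K − S): max(-13.06, 0) = 0, max(1, 0) = 1, max(10, 0) = 10
Node u (S = 31.25): continuation = 1/1.05·[0.5556·0.0000 + 0.4444·1.0000] = 0.4233; exercise value = 0.0000 ≤ continuation, so V_u = 0.4233
Node d (S = 20): continuation = 1/1.05·[0.5556·1.0000 + 0.4444·10.0000] = 4.7619; exercise value = 6.0000 > continuation, so V_d = 6.0000 (exercise)
Node 0 (S = 25): continuation = 1/1.05·[0.5556·0.4233 + 0.4444·6.0000] = 2.7636; exercise value = 1.0000 ≤ continuation, so V_0 = 2.7636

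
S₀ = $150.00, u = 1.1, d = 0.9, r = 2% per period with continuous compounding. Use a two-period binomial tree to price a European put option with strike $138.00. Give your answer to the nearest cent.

$2.52

Risk-neutral probability p = (e^0.02 − 0.9)/(1.1 − 0.9) = 0.1202/0.2000 = 0.6010
Terminal stock prices: S_uu = 181.5, S_ud = 148.5, S_dd = 121.5
Terminal payoffs (K − S): max(-43.5, 0) = 0, max(-10.5, 0) = 0, max(16.5, 0) = 16.5
Node u (S = 165): V_u = e^(−0.02)·[0.6010·0.0000 + 0.3990·0.0000] = 0.0000
Node d (S = 135): V_d = e^(−0.02)·[0.6010·0.0000 + 0.3990·16.5000] = 6.4530
Node 0 (S = 150): V_0 = e^(−0.02)·[0.6010·0.0000 + 0.3990·6.4530] = 2.5237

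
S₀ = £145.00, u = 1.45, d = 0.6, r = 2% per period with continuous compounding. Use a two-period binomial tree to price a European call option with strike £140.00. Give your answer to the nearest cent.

£38.71

Risk-neutral probability p = (e^0.02 − 0.6)/(1.45 − 0.6) = 0.4202/0.8500 = 0.4944
Terminal stock prices: S_uu = 304.9, S_ud = 126.1, S_dd = 52.2
Terminal payoffs (S − K): max(164.9, 0) = 164.9, max(-13.85, 0) = 0, max(-87.8, 0) = 0
Node u (S = 210.2): V_u = e^(−0.02)·[0.4944·164.8625 + 0.5056·0.0000] = 79.8867
Node d (S = 87): V_d = e^(−0.02)·[0.4944·0.0000 + 0.5056·0.0000] = 0.0000
Node 0 (S = 145): V_0 = e^(−0.02)·[0.4944·79.8867 + 0.5056·0.0000] = 38.7104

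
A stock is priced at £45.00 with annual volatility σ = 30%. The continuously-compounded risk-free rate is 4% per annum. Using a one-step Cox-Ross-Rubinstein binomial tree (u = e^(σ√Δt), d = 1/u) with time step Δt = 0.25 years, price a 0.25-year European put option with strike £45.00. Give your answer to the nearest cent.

£3.13

CRR parameters: u = e^(σ√Δt) = e^(0.3·√0.25) = 1.1618, d = 1/u = 0.8607
Per-period rate: rΔt = 0.04·0.25 = 0.01, so R = e^0.01 = 1.0101
Risk-neutral probability p = (e^0.01 − 0.8607)/(1.1618 − 0.8607) = 0.1493/0.3011 = 0.4959
Terminal stock prices: S_u = 52.28, S_d = 38.73
Terminal payoffs (K − S): max(-7.283, 0) = 0, max(6.268, 0) = 6.268
Node 0 (S = 45): V_0 = e^(−0.01)·[0.4959·0.0000 + 0.5041·6.2681] = 3.1280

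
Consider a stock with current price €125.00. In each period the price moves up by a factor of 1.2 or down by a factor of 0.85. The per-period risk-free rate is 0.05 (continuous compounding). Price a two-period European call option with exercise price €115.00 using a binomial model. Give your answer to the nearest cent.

€24.98

Risk-neutral probability p = (e^0.05 − 0.85)/(1.2 − 0.85) = 0.2013/0.3500 = 0.5751
Terminal stock prices: S_uu = 180, S_ud = 127.5, S_dd = 90.31
Terminal payoffs (S − K): max(65, 0) = 65, max(12.5, 0) = 12.5, max(-24.69, 0) = 0
Node u (S = 150): V_u = e^(−0.05)·[0.5751·65.0000 + 0.4249·12.5000] = 40.6086
Node d (S = 106.2): V_d = e^(−0.05)·[0.5751·12.5000 + 0.4249·0.0000] = 6.8377
Node 0 (S = 125): V_0 = e^(−0.05)·[0.5751·40.6086 + 0.4249·6.8377] = 24.9774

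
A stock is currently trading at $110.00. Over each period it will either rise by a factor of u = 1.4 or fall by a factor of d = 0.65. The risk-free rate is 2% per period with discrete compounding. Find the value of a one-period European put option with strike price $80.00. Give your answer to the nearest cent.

Risk-neutral probability p = (1 + 0.02 − 0.65)/(1.4 − 0.65) = 0.3700/0.7500 = 0.4933
Terminal stock prices: S_u = 154, S_d = 71.5
Terminal payoffs (K − S): max(-74, 0) = 0, max(8.5, 0) = 8.5
Node 0 (S = 110): V_0 = 1/1.02·[0.4933·0.0000 + 0.5067·8.5000] = 4.2222

$4.22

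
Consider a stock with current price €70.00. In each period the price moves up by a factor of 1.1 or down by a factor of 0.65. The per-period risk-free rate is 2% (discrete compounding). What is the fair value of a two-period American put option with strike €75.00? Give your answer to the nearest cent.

€8.65

Risk-neutral probability p = (1 + 0.02 − 0.65)/(1.1 − 0.65) = 0.3700/0.4500 = 0.8222
Terminal stock prices: S_uu = 84.7, S_ud = 50.05, S_dd = 29.58
Terminal payoffs (K − S): max(-9.7, 0) = 0, max(24.95, 0) = 24.95, max(45.42, 0) = 45.42
Node u (S = 77): continuation = 1/1.02·[0.8222·0.0000 + 0.1778·24.9500] = 4.3486; exercise value = 0.0000 ≤ continuation, so V_u = 4.3486
Node d (S = 45.5): continuation = 1/1.02·[0.8222·24.9500 + 0.1778·45.4250] = 28.0294; exercise value = 29.5000 > continuation, so V_d = 29.5000 (exercise)
Node 0 (S = 70): continuation = 1/1.02·[0.8222·4.3486 + 0.1778·29.5000] = 8.6470; exercise value = 5.0000 ≤ continuation, so V_0 = 8.6470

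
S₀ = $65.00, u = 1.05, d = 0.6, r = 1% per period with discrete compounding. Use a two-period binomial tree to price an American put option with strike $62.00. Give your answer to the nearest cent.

Risk-neutral probability p = (1 + 0.01 − 0.6)/(1.05 − 0.6) = 0.4100/0.4500 = 0.9111
Terminal stock prices: S_uu = 71.66, S_ud = 40.95, S_dd = 23.4
Terminal payoffs (K − S): max(-9.663, 0) = 0, max(21.05, 0) = 21.05, max(38.6, 0) = 38.6
Node u (S = 68.25): continuation = 1/1.01·[0.9111·0.0000 + 0.0889·21.0500] = 1.8526; exercise value = 0.0000 ≤ continuation, so V_u = 1.8526
Node d (S = 39): continuation = 1/1.01·[0.9111·21.0500 + 0.0889·38.6000] = 22.3861; exercise value = 23.0000 > continuation, so V_d = 23.0000 (exercise)
Node 0 (S = 65): continuation = 1/1.01·[0.9111·1.8526 + 0.0889·23.0000] = 3.6954; exercise value = 0.0000 ≤ continuation, so V_0 = 3.6954

$3.70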